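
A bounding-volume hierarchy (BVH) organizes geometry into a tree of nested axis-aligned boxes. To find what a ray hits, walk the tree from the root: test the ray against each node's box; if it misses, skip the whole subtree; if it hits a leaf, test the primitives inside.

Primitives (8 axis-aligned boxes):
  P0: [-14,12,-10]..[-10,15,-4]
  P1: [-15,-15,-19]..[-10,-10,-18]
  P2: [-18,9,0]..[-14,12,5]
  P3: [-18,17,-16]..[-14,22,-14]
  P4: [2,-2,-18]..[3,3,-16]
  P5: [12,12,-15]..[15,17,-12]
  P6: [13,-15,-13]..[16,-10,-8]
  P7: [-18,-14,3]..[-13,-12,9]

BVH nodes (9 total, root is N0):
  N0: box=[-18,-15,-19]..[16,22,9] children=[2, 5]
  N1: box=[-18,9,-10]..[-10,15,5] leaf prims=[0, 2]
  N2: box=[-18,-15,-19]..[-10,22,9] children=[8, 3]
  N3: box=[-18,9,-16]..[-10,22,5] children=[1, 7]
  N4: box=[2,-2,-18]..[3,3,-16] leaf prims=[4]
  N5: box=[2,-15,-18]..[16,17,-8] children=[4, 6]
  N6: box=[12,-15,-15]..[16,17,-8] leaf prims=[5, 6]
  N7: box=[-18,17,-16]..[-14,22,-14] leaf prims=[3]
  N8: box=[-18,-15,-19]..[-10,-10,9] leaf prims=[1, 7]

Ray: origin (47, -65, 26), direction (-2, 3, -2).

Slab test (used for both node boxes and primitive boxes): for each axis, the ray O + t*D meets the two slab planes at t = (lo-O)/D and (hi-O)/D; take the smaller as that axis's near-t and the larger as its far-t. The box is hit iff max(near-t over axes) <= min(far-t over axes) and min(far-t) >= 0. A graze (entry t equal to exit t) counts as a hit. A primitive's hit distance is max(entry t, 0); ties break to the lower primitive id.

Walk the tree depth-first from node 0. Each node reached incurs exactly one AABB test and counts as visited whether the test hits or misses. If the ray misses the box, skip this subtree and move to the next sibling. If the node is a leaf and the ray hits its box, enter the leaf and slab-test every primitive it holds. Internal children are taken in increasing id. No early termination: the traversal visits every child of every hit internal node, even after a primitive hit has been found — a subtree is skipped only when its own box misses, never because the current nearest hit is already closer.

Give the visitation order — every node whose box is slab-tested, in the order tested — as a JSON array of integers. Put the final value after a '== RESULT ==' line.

Trace the traversal:
N0 x:[31/2,65/2] y:[50/3,29] z:[17/2,45/2] -> hit [50/3,45/2], descend [2, 5]
  N2 x:[57/2,65/2] y:[50/3,29] z:[17/2,45/2] -> miss, prune
  N5 x:[31/2,45/2] y:[50/3,82/3] z:[17,22] -> hit [17,22], descend [4, 6]
    N4 x:[22,45/2] y:[21,68/3] z:[21,22] -> hit [22,22] leaf, test {P4@t=22}
    N6 x:[31/2,35/2] y:[50/3,82/3] z:[17,41/2] -> hit [17,35/2] leaf, test {P5(miss), P6@t=17}

5 AABB tests over nodes [0, 2, 5, 4, 6]; 2 leaves entered; closest P6.

== RESULT ==
[0, 2, 5, 4, 6]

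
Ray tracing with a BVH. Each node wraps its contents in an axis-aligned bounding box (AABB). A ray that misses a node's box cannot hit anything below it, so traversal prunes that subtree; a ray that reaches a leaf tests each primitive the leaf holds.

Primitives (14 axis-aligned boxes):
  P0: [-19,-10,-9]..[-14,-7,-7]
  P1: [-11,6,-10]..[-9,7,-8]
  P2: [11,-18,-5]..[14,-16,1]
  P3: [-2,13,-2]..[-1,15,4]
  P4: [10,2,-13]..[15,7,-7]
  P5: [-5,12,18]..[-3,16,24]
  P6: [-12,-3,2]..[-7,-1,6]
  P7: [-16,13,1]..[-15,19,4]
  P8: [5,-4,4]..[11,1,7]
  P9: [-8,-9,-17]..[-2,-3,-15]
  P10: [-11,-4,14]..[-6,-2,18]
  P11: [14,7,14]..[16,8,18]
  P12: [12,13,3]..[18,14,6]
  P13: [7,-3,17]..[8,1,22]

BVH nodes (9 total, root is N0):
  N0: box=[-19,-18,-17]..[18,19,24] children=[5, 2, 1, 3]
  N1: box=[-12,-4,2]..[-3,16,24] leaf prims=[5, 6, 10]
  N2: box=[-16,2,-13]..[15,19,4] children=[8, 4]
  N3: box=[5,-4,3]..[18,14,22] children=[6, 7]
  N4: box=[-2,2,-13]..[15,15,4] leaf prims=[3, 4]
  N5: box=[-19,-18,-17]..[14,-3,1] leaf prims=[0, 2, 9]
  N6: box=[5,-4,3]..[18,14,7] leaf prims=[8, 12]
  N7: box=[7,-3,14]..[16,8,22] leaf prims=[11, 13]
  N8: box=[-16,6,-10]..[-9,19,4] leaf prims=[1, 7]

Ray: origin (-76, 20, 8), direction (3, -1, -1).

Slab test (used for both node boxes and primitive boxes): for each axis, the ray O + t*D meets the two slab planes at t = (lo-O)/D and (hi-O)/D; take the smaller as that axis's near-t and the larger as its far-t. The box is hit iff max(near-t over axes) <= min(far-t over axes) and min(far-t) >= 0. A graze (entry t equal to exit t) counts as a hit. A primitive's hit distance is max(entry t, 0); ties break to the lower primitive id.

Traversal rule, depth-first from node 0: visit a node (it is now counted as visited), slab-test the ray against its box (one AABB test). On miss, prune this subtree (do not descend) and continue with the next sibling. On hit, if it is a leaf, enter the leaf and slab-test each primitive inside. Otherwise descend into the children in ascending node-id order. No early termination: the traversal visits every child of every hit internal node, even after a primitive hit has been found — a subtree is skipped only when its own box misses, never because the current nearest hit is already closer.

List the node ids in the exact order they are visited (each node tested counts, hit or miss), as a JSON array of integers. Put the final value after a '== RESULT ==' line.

Trace the traversal:
N0 x:[19,94/3] y:[1,38] z:[-16,25] -> hit [19,25], descend [1, 2, 3, 5]
  N1 x:[64/3,73/3] y:[4,24] z:[-16,6] -> miss, prune
  N2 x:[20,91/3] y:[1,18] z:[4,21] -> miss, prune
  N3 x:[27,94/3] y:[6,24] z:[-14,5] -> miss, prune
  N5 x:[19,30] y:[23,38] z:[7,25] -> hit [23,25] leaf, test {P0(miss), P2(miss), P9@t=23}

5 AABB tests over nodes [0, 1, 2, 3, 5]; 1 leaf entered; closest P9.

== RESULT ==
[0, 1, 2, 3, 5]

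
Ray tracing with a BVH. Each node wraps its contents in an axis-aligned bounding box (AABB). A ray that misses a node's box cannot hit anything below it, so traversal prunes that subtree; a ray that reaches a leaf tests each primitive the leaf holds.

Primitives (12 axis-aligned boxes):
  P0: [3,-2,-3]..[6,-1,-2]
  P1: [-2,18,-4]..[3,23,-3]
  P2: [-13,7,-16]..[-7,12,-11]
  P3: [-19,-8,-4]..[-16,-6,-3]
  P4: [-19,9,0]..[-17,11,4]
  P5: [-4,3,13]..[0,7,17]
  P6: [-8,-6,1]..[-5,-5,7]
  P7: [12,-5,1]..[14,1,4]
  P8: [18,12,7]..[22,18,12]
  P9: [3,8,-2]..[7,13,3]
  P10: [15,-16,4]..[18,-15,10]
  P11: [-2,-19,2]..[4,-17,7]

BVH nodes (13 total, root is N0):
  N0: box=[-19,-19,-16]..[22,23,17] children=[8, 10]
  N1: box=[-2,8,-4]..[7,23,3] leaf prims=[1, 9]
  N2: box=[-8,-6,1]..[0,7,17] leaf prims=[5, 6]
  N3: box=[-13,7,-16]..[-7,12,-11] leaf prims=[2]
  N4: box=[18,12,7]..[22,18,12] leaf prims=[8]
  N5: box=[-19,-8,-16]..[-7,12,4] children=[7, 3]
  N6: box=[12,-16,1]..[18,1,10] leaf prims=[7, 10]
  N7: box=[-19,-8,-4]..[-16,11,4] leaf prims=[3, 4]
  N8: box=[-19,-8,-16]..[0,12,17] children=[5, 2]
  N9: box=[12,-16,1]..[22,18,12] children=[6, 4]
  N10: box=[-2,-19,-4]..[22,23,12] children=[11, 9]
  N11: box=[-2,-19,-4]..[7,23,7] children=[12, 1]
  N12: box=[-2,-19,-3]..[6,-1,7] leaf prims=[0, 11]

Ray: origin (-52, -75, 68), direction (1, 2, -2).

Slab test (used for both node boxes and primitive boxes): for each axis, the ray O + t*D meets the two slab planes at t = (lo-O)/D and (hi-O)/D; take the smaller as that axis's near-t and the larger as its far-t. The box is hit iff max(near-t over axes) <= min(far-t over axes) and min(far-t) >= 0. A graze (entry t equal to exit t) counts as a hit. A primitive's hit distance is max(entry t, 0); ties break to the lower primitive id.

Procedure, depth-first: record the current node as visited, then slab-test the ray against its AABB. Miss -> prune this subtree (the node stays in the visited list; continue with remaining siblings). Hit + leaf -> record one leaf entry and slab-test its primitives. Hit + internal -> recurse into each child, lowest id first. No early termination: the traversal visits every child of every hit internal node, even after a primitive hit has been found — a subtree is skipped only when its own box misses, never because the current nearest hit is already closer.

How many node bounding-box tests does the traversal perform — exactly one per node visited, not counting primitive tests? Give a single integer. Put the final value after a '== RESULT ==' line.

Trace the traversal:
N0 x:[33,74] y:[28,49] z:[51/2,42] -> hit [33,42], descend [8, 10]
  N8 x:[33,52] y:[67/2,87/2] z:[51/2,42] -> hit [67/2,42], descend [2, 5]
    N2 x:[44,52] y:[69/2,41] z:[51/2,67/2] -> miss, prune
    N5 x:[33,45] y:[67/2,87/2] z:[32,42] -> hit [67/2,42], descend [3, 7]
      N3 x:[39,45] y:[41,87/2] z:[79/2,42] -> hit [41,42] leaf, test {P2@t=41}
      N7 x:[33,36] y:[67/2,43] z:[32,36] -> hit [67/2,36] leaf, test {P3(miss), P4(miss)}
  N10 x:[50,74] y:[28,49] z:[28,36] -> miss, prune

order=[0, 8, 2, 5, 3, 7, 10]  |boxes|=7  |leaves|=2  hit=P2

== RESULT ==
7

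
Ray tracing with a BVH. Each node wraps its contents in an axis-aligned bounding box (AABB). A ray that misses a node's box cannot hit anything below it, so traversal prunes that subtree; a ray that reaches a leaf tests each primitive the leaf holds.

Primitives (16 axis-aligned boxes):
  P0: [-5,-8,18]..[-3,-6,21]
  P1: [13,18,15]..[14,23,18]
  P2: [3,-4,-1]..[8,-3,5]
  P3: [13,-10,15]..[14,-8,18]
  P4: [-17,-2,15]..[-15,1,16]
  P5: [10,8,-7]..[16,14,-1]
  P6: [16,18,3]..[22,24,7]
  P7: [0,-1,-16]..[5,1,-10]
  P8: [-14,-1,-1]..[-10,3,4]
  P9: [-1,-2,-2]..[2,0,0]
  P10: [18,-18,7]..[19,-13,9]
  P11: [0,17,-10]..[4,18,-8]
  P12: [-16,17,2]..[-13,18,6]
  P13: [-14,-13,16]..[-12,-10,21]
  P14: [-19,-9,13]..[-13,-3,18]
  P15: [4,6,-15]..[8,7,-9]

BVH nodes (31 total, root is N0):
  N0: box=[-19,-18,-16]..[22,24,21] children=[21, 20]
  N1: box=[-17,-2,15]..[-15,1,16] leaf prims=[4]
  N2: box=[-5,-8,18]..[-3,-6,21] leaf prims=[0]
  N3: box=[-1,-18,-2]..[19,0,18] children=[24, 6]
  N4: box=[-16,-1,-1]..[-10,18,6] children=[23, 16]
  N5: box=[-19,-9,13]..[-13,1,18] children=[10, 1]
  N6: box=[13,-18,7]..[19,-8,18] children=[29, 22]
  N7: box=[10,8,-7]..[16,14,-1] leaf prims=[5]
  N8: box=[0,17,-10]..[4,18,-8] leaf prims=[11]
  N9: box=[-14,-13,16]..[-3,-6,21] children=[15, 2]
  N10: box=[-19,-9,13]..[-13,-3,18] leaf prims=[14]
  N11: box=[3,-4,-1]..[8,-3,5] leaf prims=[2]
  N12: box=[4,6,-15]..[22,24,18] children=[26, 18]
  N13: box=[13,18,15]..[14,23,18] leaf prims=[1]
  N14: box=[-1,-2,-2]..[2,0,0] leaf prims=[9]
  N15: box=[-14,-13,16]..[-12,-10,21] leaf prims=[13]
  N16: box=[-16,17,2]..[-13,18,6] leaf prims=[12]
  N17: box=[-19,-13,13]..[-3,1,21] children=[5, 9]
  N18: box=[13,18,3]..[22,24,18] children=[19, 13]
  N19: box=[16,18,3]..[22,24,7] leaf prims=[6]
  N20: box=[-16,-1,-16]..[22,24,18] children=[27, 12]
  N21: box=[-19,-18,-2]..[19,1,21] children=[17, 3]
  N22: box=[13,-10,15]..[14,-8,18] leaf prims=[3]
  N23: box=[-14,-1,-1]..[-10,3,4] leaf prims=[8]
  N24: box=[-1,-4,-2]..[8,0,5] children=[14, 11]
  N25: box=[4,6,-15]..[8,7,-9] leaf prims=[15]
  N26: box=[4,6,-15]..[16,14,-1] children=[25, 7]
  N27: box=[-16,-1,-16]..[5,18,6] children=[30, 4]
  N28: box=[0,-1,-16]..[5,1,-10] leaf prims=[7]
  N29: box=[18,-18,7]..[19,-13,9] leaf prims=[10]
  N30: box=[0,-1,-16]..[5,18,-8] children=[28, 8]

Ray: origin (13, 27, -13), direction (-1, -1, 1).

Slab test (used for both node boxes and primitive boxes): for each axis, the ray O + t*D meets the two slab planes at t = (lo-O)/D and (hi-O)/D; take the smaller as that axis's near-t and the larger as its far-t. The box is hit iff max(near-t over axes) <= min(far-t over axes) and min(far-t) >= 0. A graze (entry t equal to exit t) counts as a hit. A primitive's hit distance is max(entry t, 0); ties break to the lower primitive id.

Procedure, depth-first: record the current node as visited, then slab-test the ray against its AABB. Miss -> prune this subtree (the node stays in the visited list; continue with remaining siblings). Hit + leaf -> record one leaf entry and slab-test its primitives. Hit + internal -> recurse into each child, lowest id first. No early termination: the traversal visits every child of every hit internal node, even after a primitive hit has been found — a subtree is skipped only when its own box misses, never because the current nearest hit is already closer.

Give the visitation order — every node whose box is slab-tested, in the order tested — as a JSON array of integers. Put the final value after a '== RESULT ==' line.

Walk:
N0 x:[-9,32] y:[3,45] z:[-3,34] -> hit [3,32], descend [20, 21]
  N20 x:[-9,29] y:[3,28] z:[-3,31] -> hit [3,28], descend [12, 27]
    N12 x:[-9,9] y:[3,21] z:[-2,31] -> hit [3,9], descend [18, 26]
      N18 x:[-9,0] y:[3,9] z:[16,31] -> miss, prune
      N26 x:[-3,9] y:[13,21] z:[-2,12] -> miss, prune
    N27 x:[8,29] y:[9,28] z:[-3,19] -> hit [9,19], descend [4, 30]
      N4 x:[23,29] y:[9,28] z:[12,19] -> miss, prune
      N30 x:[8,13] y:[9,28] z:[-3,5] -> miss, prune
  N21 x:[-6,32] y:[26,45] z:[11,34] -> hit [26,32], descend [3, 17]
    N3 x:[-6,14] y:[27,45] z:[11,31] -> miss, prune
    N17 x:[16,32] y:[26,40] z:[26,34] -> hit [26,32], descend [5, 9]
      N5 x:[26,32] y:[26,36] z:[26,31] -> hit [26,31], descend [1, 10]
        N1 x:[28,30] y:[26,29] z:[28,29] -> hit [28,29] leaf, test {P4@t=28}
        N10 x:[26,32] y:[30,36] z:[26,31] -> hit [30,31] leaf, test {P14@t=30}
      N9 x:[16,27] y:[33,40] z:[29,34] -> miss, prune

Summary -> nodes [0, 20, 12, 18, 26, 27, 4, 30, 21, 3, 17, 5, 1, 10, 9]; box-tests=15; leaf-entries=2; first=P4

== RESULT ==
[0, 20, 12, 18, 26, 27, 4, 30, 21, 3, 17, 5, 1, 10, 9]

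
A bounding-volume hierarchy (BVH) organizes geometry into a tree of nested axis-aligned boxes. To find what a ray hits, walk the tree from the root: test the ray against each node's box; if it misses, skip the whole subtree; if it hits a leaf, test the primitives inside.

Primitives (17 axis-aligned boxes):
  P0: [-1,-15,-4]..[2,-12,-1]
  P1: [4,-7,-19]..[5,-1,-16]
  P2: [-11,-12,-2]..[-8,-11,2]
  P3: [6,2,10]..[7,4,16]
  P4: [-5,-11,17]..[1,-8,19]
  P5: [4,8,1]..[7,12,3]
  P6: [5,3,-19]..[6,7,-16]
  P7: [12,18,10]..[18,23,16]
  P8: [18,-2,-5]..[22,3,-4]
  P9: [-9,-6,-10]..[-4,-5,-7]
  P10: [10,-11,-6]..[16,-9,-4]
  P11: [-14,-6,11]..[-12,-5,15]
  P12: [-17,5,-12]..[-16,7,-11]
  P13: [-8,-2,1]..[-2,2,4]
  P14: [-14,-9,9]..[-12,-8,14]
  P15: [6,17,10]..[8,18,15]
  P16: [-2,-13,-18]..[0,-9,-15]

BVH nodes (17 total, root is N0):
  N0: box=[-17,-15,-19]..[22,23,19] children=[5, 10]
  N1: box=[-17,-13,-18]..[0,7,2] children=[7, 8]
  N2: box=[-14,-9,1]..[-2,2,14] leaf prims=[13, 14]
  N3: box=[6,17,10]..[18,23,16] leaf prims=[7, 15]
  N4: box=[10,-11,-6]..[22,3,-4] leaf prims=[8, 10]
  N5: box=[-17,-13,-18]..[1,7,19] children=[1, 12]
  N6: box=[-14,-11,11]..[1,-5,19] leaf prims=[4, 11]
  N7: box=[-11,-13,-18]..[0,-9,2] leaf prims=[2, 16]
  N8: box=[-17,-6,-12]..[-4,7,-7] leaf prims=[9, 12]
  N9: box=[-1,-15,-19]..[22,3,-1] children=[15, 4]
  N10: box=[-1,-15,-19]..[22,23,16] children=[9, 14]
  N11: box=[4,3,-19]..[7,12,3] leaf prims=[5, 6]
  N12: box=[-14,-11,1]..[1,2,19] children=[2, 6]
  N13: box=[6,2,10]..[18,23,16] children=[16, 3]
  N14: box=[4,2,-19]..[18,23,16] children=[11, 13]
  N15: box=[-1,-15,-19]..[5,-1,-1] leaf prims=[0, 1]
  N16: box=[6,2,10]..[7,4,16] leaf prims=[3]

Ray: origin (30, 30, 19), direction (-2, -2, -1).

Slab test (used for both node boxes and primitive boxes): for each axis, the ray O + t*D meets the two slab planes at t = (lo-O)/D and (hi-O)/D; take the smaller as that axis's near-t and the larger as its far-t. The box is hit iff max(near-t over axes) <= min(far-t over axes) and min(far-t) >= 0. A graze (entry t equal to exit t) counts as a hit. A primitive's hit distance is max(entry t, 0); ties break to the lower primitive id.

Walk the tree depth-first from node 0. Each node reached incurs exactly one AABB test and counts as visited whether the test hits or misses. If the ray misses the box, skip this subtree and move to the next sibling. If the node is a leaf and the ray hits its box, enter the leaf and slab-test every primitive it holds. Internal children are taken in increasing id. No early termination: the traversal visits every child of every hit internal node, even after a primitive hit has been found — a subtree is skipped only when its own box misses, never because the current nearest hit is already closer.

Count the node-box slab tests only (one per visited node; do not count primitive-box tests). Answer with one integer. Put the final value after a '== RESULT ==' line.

Trace the traversal:
N0 x:[4,47/2] y:[7/2,45/2] z:[0,38] -> hit [4,45/2], descend [5, 10]
  N5 x:[29/2,47/2] y:[23/2,43/2] z:[0,37] -> hit [29/2,43/2], descend [1, 12]
    N1 x:[15,47/2] y:[23/2,43/2] z:[17,37] -> hit [17,43/2], descend [7, 8]
      N7 x:[15,41/2] y:[39/2,43/2] z:[17,37] -> hit [39/2,41/2] leaf, test {P2@t=41/2, P16(miss)}
      N8 x:[17,47/2] y:[23/2,18] z:[26,31] -> miss, prune
    N12 x:[29/2,22] y:[14,41/2] z:[0,18] -> hit [29/2,18], descend [2, 6]
      N2 x:[16,22] y:[14,39/2] z:[5,18] -> hit [16,18] leaf, test {P13@t=16, P14(miss)}
      N6 x:[29/2,22] y:[35/2,41/2] z:[0,8] -> miss, prune
  N10 x:[4,31/2] y:[7/2,45/2] z:[3,38] -> hit [4,31/2], descend [9, 14]
    N9 x:[4,31/2] y:[27/2,45/2] z:[20,38] -> miss, prune
    N14 x:[6,13] y:[7/2,14] z:[3,38] -> hit [6,13], descend [11, 13]
      N11 x:[23/2,13] y:[9,27/2] z:[16,38] -> miss, prune
      N13 x:[6,12] y:[7/2,14] z:[3,9] -> hit [6,9], descend [3, 16]
        N3 x:[6,12] y:[7/2,13/2] z:[3,9] -> hit [6,13/2] leaf, test {P7@t=6, P15(miss)}
        N16 x:[23/2,12] y:[13,14] z:[3,9] -> miss, prune

order=[0, 5, 1, 7, 8, 12, 2, 6, 10, 9, 14, 11, 13, 3, 16]  |boxes|=15  |leaves|=3  hit=P7

== RESULT ==
15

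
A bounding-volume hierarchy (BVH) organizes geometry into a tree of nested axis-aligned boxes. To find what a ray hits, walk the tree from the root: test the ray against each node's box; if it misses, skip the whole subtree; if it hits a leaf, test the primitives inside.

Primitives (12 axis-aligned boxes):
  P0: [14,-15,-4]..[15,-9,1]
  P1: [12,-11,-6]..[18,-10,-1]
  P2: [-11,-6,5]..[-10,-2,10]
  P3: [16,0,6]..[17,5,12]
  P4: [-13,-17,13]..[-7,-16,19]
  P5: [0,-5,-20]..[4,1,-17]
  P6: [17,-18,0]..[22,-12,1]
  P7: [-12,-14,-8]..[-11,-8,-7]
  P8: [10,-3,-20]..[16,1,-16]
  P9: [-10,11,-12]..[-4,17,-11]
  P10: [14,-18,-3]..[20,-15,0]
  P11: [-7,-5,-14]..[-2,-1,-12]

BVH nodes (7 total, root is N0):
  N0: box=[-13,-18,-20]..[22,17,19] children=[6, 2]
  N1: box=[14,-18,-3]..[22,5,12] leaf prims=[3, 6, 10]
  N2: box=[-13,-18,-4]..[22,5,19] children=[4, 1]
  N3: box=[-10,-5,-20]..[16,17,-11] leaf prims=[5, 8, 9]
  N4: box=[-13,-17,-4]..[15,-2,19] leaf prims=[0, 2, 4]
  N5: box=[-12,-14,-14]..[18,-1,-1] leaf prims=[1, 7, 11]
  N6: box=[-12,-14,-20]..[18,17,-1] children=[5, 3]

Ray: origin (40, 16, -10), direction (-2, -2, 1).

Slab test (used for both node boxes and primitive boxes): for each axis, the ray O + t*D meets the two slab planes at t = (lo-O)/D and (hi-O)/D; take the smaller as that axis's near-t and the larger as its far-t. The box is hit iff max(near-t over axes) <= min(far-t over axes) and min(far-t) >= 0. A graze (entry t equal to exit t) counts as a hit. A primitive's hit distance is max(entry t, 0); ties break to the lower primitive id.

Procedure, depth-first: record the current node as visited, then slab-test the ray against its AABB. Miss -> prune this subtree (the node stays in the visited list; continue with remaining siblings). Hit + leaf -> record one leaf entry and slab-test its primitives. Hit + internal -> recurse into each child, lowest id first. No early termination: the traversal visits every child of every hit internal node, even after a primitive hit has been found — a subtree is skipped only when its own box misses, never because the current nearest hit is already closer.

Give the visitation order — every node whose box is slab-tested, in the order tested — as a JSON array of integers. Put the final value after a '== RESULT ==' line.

Walk:
N0 x:[9,53/2] y:[-1/2,17] z:[-10,29] -> hit [9,17], descend [2, 6]
  N2 x:[9,53/2] y:[11/2,17] z:[6,29] -> hit [9,17], descend [1, 4]
    N1 x:[9,13] y:[11/2,17] z:[7,22] -> hit [9,13] leaf, test {P3(miss), P6(miss), P10(miss)}
    N4 x:[25/2,53/2] y:[9,33/2] z:[6,29] -> hit [25/2,33/2] leaf, test {P0(miss), P2(miss), P4(miss)}
  N6 x:[11,26] y:[-1/2,15] z:[-10,9] -> miss, prune

order=[0, 2, 1, 4, 6]  |boxes|=5  |leaves|=2  hit=miss

== RESULT ==
[0, 2, 1, 4, 6]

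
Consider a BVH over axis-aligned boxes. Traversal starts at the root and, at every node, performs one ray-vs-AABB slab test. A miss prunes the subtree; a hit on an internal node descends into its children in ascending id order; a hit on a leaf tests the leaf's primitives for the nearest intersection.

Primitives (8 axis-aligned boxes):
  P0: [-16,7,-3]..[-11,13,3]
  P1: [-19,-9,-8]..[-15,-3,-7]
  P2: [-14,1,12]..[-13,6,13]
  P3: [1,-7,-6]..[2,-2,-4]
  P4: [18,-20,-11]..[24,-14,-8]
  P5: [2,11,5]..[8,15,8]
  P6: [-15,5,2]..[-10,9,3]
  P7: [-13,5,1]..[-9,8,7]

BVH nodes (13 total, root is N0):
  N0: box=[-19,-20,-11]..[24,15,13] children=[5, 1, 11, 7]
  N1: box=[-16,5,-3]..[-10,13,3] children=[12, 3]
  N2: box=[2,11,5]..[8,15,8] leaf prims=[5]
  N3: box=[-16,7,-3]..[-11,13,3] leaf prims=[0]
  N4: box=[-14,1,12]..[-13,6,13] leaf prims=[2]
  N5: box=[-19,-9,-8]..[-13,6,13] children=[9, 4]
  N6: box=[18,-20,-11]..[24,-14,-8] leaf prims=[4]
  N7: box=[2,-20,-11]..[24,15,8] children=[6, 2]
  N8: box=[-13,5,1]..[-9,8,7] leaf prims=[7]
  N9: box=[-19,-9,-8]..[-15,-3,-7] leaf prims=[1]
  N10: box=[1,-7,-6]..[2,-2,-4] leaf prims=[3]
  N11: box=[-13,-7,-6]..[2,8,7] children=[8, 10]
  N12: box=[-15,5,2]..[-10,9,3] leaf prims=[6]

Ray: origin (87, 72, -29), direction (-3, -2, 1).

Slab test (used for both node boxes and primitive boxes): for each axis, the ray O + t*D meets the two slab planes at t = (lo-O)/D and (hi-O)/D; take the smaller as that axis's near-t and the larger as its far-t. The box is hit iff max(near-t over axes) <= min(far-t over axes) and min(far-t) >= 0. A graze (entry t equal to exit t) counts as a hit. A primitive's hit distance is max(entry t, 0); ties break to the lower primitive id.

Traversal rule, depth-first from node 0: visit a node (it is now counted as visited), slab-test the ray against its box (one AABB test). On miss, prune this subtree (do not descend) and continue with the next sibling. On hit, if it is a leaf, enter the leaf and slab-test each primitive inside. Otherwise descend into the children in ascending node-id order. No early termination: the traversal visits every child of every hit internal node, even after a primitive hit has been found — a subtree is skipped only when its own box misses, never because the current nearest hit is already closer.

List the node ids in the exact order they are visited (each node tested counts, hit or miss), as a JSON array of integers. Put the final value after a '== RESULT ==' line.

Traverse from the root:
N0 x:[21,106/3] y:[57/2,46] z:[18,42] -> hit [57/2,106/3], descend [1, 5, 7, 11]
  N1 x:[97/3,103/3] y:[59/2,67/2] z:[26,32] -> miss, prune
  N5 x:[100/3,106/3] y:[33,81/2] z:[21,42] -> hit [100/3,106/3], descend [4, 9]
    N4 x:[100/3,101/3] y:[33,71/2] z:[41,42] -> miss, prune
    N9 x:[34,106/3] y:[75/2,81/2] z:[21,22] -> miss, prune
  N7 x:[21,85/3] y:[57/2,46] z:[18,37] -> miss, prune
  N11 x:[85/3,100/3] y:[32,79/2] z:[23,36] -> hit [32,100/3], descend [8, 10]
    N8 x:[32,100/3] y:[32,67/2] z:[30,36] -> hit [32,100/3] leaf, test {P7@t=32}
    N10 x:[85/3,86/3] y:[37,79/2] z:[23,25] -> miss, prune

order=[0, 1, 5, 4, 9, 7, 11, 8, 10]  |boxes|=9  |leaves|=1  hit=P7

== RESULT ==
[0, 1, 5, 4, 9, 7, 11, 8, 10]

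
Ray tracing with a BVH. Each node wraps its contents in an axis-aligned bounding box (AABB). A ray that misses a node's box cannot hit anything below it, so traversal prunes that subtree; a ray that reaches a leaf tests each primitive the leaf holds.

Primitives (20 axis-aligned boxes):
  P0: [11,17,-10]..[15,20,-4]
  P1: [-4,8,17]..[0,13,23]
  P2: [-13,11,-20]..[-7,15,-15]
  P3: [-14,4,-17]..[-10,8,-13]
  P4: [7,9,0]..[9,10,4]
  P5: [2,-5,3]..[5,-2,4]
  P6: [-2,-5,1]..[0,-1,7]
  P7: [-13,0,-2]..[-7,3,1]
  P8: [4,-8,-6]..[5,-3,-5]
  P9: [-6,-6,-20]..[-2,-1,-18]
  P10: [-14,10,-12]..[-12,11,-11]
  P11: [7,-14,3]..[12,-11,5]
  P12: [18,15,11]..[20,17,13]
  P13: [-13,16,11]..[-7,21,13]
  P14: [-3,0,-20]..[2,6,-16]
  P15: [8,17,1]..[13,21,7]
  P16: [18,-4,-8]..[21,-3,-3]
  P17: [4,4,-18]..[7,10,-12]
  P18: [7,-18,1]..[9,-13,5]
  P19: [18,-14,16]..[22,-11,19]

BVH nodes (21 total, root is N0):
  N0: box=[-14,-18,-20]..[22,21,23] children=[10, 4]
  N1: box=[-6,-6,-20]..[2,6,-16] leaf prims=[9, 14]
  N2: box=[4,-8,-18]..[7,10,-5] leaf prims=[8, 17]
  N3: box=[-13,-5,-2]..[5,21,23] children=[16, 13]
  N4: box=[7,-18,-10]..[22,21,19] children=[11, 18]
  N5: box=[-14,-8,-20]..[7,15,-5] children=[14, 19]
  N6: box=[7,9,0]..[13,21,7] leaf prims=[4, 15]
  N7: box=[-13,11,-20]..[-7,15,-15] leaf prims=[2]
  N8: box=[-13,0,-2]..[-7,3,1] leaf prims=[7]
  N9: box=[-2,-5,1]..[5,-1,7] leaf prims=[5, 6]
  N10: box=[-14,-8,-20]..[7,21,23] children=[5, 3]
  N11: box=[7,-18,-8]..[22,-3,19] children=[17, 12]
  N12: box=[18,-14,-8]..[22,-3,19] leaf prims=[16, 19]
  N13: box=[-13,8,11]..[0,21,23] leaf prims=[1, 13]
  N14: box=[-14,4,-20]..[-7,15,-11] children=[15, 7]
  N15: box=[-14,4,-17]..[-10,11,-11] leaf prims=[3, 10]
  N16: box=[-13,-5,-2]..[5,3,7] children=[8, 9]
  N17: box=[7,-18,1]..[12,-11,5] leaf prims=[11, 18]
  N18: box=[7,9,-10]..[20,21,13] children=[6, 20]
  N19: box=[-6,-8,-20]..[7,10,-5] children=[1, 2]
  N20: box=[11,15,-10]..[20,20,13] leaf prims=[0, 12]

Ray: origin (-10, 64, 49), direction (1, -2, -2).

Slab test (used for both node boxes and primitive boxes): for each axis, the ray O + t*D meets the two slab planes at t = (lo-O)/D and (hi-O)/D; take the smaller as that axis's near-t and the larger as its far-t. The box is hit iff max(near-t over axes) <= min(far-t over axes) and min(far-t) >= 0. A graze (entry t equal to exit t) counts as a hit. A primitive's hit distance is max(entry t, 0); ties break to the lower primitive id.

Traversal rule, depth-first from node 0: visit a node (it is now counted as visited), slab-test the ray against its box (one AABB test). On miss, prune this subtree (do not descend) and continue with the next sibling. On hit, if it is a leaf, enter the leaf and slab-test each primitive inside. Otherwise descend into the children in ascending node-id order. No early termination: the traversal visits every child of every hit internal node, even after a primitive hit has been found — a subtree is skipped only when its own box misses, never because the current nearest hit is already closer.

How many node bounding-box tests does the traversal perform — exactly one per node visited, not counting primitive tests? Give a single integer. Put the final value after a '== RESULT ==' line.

Walk:
N0 x:[-4,32] y:[43/2,41] z:[13,69/2] -> hit [43/2,32], descend [4, 10]
  N4 x:[17,32] y:[43/2,41] z:[15,59/2] -> hit [43/2,59/2], descend [11, 18]
    N11 x:[17,32] y:[67/2,41] z:[15,57/2] -> miss, prune
    N18 x:[17,30] y:[43/2,55/2] z:[18,59/2] -> hit [43/2,55/2], descend [6, 20]
      N6 x:[17,23] y:[43/2,55/2] z:[21,49/2] -> hit [43/2,23] leaf, test {P4(miss), P15@t=43/2}
      N20 x:[21,30] y:[22,49/2] z:[18,59/2] -> hit [22,49/2] leaf, test {P0(miss), P12(miss)}
  N10 x:[-4,17] y:[43/2,36] z:[13,69/2] -> miss, prune

Summary -> nodes [0, 4, 11, 18, 6, 20, 10]; box-tests=7; leaf-entries=2; first=P15

== RESULT ==
7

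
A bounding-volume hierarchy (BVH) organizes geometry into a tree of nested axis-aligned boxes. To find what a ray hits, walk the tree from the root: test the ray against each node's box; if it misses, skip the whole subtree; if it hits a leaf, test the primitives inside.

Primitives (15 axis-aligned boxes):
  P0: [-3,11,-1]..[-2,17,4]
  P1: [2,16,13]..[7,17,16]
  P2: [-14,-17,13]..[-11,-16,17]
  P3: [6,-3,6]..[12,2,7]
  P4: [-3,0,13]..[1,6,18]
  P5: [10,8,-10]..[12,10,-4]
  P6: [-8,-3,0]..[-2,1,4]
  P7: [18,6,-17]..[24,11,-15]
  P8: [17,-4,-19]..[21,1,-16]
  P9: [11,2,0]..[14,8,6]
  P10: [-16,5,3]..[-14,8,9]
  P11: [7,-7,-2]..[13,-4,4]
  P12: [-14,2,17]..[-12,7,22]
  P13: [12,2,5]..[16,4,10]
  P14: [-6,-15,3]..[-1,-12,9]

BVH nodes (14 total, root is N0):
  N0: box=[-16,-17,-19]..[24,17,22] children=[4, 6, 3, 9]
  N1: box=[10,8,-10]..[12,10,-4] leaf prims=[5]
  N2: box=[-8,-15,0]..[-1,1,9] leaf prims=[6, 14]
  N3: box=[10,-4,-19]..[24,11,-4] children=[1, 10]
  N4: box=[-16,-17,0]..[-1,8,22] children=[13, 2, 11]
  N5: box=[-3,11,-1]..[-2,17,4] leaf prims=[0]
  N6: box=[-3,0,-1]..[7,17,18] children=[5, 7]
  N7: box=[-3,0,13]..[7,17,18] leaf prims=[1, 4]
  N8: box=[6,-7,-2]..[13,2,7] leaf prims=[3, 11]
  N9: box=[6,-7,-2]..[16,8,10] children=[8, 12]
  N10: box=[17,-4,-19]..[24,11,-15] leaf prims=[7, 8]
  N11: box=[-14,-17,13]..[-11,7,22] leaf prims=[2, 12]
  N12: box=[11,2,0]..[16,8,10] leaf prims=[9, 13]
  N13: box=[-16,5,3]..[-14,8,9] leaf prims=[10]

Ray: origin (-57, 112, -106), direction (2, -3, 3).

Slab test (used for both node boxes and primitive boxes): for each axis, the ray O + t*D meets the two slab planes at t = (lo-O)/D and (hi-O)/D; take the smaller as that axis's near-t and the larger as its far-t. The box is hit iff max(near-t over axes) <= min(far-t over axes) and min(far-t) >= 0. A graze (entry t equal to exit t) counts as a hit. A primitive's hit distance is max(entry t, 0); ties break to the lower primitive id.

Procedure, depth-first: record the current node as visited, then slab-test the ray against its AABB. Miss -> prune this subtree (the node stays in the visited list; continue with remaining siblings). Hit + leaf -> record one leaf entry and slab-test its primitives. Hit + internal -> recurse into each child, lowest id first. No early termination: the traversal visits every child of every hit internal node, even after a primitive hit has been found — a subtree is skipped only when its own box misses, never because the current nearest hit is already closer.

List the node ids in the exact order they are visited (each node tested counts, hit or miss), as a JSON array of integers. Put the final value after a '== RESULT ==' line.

Trace the traversal:
N0 x:[41/2,81/2] y:[95/3,43] z:[29,128/3] -> hit [95/3,81/2], descend [3, 4, 6, 9]
  N3 x:[67/2,81/2] y:[101/3,116/3] z:[29,34] -> hit [101/3,34], descend [1, 10]
    N1 x:[67/2,69/2] y:[34,104/3] z:[32,34] -> hit [34,34] leaf, test {P5@t=34}
    N10 x:[37,81/2] y:[101/3,116/3] z:[29,91/3] -> miss, prune
  N4 x:[41/2,28] y:[104/3,43] z:[106/3,128/3] -> miss, prune
  N6 x:[27,32] y:[95/3,112/3] z:[35,124/3] -> miss, prune
  N9 x:[63/2,73/2] y:[104/3,119/3] z:[104/3,116/3] -> hit [104/3,73/2], descend [8, 12]
    N8 x:[63/2,35] y:[110/3,119/3] z:[104/3,113/3] -> miss, prune
    N12 x:[34,73/2] y:[104/3,110/3] z:[106/3,116/3] -> hit [106/3,73/2] leaf, test {P9@t=106/3, P13(miss)}

9 AABB tests over nodes [0, 3, 1, 10, 4, 6, 9, 8, 12]; 2 leaves entered; closest P5.

== RESULT ==
[0, 3, 1, 10, 4, 6, 9, 8, 12]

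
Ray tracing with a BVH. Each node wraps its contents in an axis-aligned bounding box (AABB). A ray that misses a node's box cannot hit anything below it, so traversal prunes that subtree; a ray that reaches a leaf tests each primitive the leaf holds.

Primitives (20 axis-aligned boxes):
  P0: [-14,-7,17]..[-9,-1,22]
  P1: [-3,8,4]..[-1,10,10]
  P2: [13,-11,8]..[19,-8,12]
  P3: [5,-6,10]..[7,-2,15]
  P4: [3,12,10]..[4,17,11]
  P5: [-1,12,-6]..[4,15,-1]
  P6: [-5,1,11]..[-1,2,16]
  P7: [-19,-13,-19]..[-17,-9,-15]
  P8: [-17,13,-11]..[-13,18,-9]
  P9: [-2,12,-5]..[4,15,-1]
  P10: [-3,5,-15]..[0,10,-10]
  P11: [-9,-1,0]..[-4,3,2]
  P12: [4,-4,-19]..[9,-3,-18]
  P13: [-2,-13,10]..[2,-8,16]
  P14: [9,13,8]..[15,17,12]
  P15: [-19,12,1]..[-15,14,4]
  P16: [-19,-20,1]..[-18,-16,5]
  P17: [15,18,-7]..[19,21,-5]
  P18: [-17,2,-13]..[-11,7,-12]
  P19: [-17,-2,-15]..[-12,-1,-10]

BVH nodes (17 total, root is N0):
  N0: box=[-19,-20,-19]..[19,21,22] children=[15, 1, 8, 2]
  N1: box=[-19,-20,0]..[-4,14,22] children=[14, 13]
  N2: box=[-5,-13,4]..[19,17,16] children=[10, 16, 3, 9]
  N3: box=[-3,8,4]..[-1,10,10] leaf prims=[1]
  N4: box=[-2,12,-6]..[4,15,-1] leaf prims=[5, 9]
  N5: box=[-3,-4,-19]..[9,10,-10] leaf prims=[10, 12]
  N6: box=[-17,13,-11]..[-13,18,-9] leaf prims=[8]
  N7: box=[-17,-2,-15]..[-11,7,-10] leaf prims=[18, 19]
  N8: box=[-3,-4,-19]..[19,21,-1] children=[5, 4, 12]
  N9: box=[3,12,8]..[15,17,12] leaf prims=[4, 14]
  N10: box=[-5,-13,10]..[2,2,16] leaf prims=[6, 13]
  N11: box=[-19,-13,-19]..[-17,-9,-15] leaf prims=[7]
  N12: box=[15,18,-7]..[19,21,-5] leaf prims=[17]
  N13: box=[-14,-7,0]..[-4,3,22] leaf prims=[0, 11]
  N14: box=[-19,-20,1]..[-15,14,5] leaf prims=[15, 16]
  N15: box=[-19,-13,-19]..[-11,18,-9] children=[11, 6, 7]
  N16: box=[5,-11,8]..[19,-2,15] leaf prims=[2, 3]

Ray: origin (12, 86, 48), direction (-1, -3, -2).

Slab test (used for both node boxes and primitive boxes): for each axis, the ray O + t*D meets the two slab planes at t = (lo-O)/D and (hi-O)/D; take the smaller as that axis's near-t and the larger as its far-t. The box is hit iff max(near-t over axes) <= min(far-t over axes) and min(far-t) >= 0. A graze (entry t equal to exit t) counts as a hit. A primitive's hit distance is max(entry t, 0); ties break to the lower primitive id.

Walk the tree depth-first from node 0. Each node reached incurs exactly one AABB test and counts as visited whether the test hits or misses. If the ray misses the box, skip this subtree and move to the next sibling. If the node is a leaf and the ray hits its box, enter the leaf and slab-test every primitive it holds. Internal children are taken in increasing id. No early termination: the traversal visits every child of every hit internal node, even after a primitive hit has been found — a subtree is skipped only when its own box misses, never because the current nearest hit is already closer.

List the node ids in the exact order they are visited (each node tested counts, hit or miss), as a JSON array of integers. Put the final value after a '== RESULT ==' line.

Trace the traversal:
N0 x:[-7,31] y:[65/3,106/3] z:[13,67/2] -> hit [65/3,31], descend [1, 2, 8, 15]
  N1 x:[16,31] y:[24,106/3] z:[13,24] -> hit [24,24], descend [13, 14]
    N13 x:[16,26] y:[83/3,31] z:[13,24] -> miss, prune
    N14 x:[27,31] y:[24,106/3] z:[43/2,47/2] -> miss, prune
  N2 x:[-7,17] y:[23,33] z:[16,22] -> miss, prune
  N8 x:[-7,15] y:[65/3,30] z:[49/2,67/2] -> miss, prune
  N15 x:[23,31] y:[68/3,33] z:[57/2,67/2] -> hit [57/2,31], descend [6, 7, 11]
    N6 x:[25,29] y:[68/3,73/3] z:[57/2,59/2] -> miss, prune
    N7 x:[23,29] y:[79/3,88/3] z:[29,63/2] -> hit [29,29] leaf, test {P18(miss), P19@t=29}
    N11 x:[29,31] y:[95/3,33] z:[63/2,67/2] -> miss, prune

Summary -> nodes [0, 1, 13, 14, 2, 8, 15, 6, 7, 11]; box-tests=10; leaf-entries=1; first=P19

== RESULT ==
[0, 1, 13, 14, 2, 8, 15, 6, 7, 11]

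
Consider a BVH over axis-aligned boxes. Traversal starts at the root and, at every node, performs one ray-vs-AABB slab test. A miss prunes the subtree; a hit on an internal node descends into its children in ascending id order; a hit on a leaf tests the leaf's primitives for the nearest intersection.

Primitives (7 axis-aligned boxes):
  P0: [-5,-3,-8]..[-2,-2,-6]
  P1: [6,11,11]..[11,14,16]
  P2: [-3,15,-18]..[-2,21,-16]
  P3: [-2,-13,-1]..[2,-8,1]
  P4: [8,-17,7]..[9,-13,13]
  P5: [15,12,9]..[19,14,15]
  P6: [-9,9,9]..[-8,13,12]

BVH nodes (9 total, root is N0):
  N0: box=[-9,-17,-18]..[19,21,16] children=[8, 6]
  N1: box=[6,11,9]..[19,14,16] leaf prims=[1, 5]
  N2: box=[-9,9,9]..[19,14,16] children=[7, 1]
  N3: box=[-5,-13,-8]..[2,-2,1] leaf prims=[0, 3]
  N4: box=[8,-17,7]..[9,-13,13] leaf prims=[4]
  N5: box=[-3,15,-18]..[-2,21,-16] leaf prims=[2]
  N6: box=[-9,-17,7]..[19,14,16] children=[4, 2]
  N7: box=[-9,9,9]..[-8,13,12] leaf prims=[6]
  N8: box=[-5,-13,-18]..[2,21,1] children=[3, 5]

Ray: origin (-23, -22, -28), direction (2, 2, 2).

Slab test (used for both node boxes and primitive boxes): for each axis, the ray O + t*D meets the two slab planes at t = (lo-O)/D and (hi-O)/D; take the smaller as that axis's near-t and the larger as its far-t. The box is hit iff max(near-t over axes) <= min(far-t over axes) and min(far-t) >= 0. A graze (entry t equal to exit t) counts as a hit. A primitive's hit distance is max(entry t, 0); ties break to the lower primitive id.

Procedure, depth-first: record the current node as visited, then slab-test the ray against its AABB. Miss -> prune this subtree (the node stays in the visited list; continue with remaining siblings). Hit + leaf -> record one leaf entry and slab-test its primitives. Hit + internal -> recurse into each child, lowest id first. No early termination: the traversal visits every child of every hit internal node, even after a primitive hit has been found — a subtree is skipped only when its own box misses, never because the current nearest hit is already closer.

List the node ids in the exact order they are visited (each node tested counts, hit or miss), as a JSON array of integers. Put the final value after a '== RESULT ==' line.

Traverse from the root:
N0 x:[7,21] y:[5/2,43/2] z:[5,22] -> hit [7,21], descend [6, 8]
  N6 x:[7,21] y:[5/2,18] z:[35/2,22] -> hit [35/2,18], descend [2, 4]
    N2 x:[7,21] y:[31/2,18] z:[37/2,22] -> miss, prune
    N4 x:[31/2,16] y:[5/2,9/2] z:[35/2,41/2] -> miss, prune
  N8 x:[9,25/2] y:[9/2,43/2] z:[5,29/2] -> hit [9,25/2], descend [3, 5]
    N3 x:[9,25/2] y:[9/2,10] z:[10,29/2] -> hit [10,10] leaf, test {P0@t=10, P3(miss)}
    N5 x:[10,21/2] y:[37/2,43/2] z:[5,6] -> miss, prune

7 AABB tests over nodes [0, 6, 2, 4, 8, 3, 5]; 1 leaf entered; closest P0.

== RESULT ==
[0, 6, 2, 4, 8, 3, 5]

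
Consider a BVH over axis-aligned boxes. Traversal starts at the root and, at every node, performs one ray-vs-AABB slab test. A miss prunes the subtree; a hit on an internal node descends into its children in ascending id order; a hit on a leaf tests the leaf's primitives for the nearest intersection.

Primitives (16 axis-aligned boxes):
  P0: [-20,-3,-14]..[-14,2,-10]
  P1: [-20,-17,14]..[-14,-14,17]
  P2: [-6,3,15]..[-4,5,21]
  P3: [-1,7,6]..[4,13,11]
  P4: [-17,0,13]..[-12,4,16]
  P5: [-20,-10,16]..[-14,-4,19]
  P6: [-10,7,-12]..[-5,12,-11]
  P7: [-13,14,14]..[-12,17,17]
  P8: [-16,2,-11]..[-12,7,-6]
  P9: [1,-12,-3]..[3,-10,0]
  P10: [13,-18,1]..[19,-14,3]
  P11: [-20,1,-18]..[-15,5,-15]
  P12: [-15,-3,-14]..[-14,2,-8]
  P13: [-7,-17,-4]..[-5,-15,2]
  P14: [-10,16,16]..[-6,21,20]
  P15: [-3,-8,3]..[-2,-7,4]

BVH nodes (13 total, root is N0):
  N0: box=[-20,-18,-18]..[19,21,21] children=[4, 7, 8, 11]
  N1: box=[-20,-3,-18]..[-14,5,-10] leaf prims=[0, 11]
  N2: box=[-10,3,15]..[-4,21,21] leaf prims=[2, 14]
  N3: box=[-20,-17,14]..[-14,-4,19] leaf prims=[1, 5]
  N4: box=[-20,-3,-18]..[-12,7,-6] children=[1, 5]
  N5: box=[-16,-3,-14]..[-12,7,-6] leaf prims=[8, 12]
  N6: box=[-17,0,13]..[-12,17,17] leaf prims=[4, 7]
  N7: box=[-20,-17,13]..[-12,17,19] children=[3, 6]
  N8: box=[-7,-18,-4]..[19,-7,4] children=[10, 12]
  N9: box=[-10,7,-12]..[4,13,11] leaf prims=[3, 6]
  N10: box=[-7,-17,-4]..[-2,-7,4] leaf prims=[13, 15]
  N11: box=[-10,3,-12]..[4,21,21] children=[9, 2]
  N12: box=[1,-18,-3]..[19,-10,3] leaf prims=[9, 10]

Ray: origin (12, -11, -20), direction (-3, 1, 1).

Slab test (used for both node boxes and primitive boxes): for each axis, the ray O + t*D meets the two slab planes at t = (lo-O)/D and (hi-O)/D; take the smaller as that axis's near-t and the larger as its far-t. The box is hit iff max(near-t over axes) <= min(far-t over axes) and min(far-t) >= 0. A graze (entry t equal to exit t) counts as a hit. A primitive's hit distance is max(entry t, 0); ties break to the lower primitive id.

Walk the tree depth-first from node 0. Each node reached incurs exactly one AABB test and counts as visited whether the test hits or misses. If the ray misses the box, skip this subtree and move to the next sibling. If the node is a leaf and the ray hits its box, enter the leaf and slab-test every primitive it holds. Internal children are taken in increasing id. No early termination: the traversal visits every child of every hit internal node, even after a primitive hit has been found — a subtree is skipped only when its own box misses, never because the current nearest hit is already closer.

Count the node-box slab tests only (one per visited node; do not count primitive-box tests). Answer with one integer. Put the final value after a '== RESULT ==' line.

Trace the traversal:
N0 x:[-7/3,32/3] y:[-7,32] z:[2,41] -> hit [2,32/3], descend [4, 7, 8, 11]
  N4 x:[8,32/3] y:[8,18] z:[2,14] -> hit [8,32/3], descend [1, 5]
    N1 x:[26/3,32/3] y:[8,16] z:[2,10] -> hit [26/3,10] leaf, test {P0@t=26/3, P11(miss)}
    N5 x:[8,28/3] y:[8,18] z:[6,14] -> hit [8,28/3] leaf, test {P8(miss), P12@t=26/3}
  N7 x:[8,32/3] y:[-6,28] z:[33,39] -> miss, prune
  N8 x:[-7/3,19/3] y:[-7,4] z:[16,24] -> miss, prune
  N11 x:[8/3,22/3] y:[14,32] z:[8,41] -> miss, prune

7 AABB tests over nodes [0, 4, 1, 5, 7, 8, 11]; 2 leaves entered; closest P0.

== RESULT ==
7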